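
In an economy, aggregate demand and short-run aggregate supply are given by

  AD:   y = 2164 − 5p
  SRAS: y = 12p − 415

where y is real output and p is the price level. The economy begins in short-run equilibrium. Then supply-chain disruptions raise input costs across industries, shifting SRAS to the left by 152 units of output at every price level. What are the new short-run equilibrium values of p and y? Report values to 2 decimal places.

p = 160.65, y = 1360.76

This is a negative supply shock: SRAS shifts left.
New SRAS: y = 12p − 567.
Set AD = SRAS: 2164 − 5p = 12p − 567, so 2731 = 17p and p = 160.65.
Substituting into AD, y = 1360.76.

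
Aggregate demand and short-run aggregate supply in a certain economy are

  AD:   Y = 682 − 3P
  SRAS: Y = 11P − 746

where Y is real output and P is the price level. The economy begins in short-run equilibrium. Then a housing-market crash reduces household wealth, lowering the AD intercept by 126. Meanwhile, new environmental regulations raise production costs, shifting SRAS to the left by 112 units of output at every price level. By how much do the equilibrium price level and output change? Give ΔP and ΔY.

After both shocks: AD is Y = 556 − 3P and SRAS is Y = 11P − 858.
Setting them equal: 1414 = 14P, so P = 101.
Y = 556 − 3·101 = 253.
Initially P = 102, Y = 376, so ΔP = -1 and ΔY = -123.

ΔP = -1, ΔY = -123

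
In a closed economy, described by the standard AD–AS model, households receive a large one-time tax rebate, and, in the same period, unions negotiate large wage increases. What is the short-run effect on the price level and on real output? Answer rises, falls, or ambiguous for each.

Price level: rises; output: ambiguous

The first event is a positive demand shock: AD shifts right, which by itself pushes P up and Y up.
The second is an adverse supply shock: SRAS shifts left, which by itself pushes P up and Y down.
Both shocks push P up, so P rises. The two shocks push Y in opposite directions, so the effect on Y is ambiguous.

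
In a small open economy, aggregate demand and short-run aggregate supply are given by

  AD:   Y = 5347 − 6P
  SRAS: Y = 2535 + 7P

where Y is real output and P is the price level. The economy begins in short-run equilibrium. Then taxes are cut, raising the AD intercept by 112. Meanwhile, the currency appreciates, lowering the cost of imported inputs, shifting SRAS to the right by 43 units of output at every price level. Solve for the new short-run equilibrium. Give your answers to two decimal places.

After both shocks: AD is Y = 5459 − 6P and SRAS is Y = 2578 + 7P.
Setting them equal: 2881 = 13P, so P = 221.62.
Substituting into AD, Y = 4129.31.

P = 221.62, Y = 4129.31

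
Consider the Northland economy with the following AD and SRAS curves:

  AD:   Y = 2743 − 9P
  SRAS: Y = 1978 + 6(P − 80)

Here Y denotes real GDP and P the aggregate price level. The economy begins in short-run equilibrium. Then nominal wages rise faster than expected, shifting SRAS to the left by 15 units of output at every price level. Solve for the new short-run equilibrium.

This is a negative supply shock: SRAS shifts left.
New SRAS: Y = 1483 + 6P.
Set AD = SRAS: 2743 − 9P = 1483 + 6P, so 1260 = 15P and P = 84.
Y = 2743 − 9·84 = 1987.

P = 84, Y = 1987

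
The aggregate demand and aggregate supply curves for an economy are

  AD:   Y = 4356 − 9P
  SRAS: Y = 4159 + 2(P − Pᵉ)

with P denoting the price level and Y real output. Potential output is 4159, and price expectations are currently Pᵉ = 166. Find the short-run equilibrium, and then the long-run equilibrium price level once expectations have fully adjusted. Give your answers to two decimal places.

Short run: with Pᵉ = 166, SRAS is Y = 3827 + 2P. Setting AD = SRAS gives 529 = 11P, so P = 48.09 and Y = 4356 − 9P = 3923.18.
Output 3923.18 is below potential 4159, so over time expected prices fall and SRAS shifts right until Y returns to 4159.
Long run: Y = 4159 on the AD curve gives 4159 = 4356 − 9P, so P = 21.89.

Short run: P = 48.09, Y = 3923.18. Long run: P = 21.89.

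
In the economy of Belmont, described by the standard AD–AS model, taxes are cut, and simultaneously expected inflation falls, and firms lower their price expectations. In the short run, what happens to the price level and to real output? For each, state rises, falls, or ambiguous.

Price level: ambiguous; output: rises

The first event is a positive demand shock: AD shifts right, which by itself pushes P up and Y up.
The second is a favourable supply shock: SRAS shifts right, which by itself pushes P down and Y up.
The two shocks push P in opposite directions, so the effect on P is ambiguous. Both shocks push Y up, so Y rises.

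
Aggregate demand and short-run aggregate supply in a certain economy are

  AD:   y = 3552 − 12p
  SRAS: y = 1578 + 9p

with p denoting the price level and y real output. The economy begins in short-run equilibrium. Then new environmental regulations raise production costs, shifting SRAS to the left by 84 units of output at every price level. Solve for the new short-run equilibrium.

This is a negative supply shock: SRAS shifts left.
New SRAS: y = 1494 + 9p.
Set AD = SRAS: 3552 − 12p = 1494 + 9p, so 2058 = 21p and p = 98.
y = 3552 − 12·98 = 2376.

p = 98, y = 2376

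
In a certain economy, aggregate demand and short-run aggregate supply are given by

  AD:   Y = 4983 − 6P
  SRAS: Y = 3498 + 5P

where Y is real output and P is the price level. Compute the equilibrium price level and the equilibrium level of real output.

Set AD = SRAS: 4983 − 6P = 3498 + 5P, so 1485 = 11P and P = 135.
Then Y = 4983 − 6·135 = 4173.

P = 135, Y = 4173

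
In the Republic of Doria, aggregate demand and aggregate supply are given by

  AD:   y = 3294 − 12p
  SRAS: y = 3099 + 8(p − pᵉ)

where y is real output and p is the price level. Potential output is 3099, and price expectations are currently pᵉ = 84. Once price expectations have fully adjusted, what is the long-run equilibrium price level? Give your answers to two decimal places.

Long-run p = 16.25

Short run: with pᵉ = 84, SRAS is y = 2427 + 8p. Setting AD = SRAS gives 867 = 20p, so p = 43.35 and y = 3294 − 12p = 2773.80.
Output 2773.80 is below potential 3099, so over time expected prices fall and SRAS shifts right until y returns to 3099.
Long run: y = 3099 on the AD curve gives 3099 = 3294 − 12p, so p = 16.25.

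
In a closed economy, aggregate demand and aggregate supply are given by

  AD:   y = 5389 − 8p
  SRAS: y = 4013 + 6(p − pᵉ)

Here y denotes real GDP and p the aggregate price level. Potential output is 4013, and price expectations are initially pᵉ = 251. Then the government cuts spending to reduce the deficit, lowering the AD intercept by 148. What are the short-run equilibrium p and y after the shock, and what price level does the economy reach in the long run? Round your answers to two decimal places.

AD shifts left: new AD is y = 5241 − 8p. With pᵉ = 251, SRAS is y = 2507 + 6p.
Short run: 5241 − 8p = 2507 + 6p gives 2734 = 14p, so p = 195.29 and y = 5241 − 8p = 3678.71.
y = 3678.71 is below potential 4013; expectations adjust and SRAS shifts right until y = 4013.
Long run: on the new AD curve, 4013 = 5241 − 8p gives p = 153.50.

Short run: p = 195.29, y = 3678.71. Long run: p = 153.50.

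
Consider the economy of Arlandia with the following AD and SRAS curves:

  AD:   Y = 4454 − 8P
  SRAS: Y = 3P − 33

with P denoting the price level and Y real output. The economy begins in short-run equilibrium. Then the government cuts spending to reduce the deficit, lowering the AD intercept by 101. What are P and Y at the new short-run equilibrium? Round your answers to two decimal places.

P = 398.73, Y = 1163.18

This is a negative demand shock: AD shifts left.
New AD: Y = 4353 − 8P.
Set AD = SRAS: 4353 − 8P = 3P − 33, so 4386 = 11P and P = 398.73.
Substituting into AD, Y = 1163.18.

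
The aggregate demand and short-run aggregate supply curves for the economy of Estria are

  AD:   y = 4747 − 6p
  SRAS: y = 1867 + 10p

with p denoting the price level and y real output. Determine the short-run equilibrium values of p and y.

p = 180, y = 3667

Set AD = SRAS: 4747 − 6p = 1867 + 10p, so 2880 = 16p and p = 180.
Then y = 4747 − 6·180 = 3667.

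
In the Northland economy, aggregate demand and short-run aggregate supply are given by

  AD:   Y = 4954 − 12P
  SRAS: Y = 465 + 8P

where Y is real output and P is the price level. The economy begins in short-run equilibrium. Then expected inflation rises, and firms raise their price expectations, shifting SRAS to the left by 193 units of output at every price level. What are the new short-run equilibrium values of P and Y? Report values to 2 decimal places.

P = 234.10, Y = 2144.80

This is a negative supply shock: SRAS shifts left.
New SRAS: Y = 272 + 8P.
Set AD = SRAS: 4954 − 12P = 272 + 8P, so 4682 = 20P and P = 234.10.
Substituting into AD, Y = 2144.80.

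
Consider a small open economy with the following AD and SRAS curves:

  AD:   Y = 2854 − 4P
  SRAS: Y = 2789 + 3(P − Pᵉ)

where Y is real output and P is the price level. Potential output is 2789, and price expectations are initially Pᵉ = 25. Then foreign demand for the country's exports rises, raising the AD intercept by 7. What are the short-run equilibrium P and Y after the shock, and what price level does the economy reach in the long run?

AD shifts right: new AD is Y = 2861 − 4P. With Pᵉ = 25, SRAS is Y = 2714 + 3P.
Short run: 2861 − 4P = 2714 + 3P gives 147 = 7P, so P = 21 and Y = 2861 − 4·21 = 2777.
Y = 2777 is below potential 2789; expectations adjust and SRAS shifts right until Y = 2789.
Long run: on the new AD curve, 2789 = 2861 − 4P gives P = 18.

Short run: P = 21, Y = 2777. Long run: P = 18.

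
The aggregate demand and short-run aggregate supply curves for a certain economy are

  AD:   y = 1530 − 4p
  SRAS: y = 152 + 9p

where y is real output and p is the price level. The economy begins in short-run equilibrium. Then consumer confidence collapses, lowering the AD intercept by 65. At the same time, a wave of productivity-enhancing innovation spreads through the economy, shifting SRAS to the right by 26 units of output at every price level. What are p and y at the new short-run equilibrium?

p = 99, y = 1069

After both shocks: AD is y = 1465 − 4p and SRAS is y = 178 + 9p.
Setting them equal: 1287 = 13p, so p = 99.
y = 1465 − 4·99 = 1069.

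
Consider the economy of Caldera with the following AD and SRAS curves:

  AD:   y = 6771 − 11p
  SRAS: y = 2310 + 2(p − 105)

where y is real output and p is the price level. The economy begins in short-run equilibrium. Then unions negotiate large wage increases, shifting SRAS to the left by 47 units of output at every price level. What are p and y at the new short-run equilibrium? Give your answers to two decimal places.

p = 362.92, y = 2778.85

This is a negative supply shock: SRAS shifts left.
New SRAS: y = 2053 + 2p.
Set AD = SRAS: 6771 − 11p = 2053 + 2p, so 4718 = 13p and p = 362.92.
Substituting into AD, y = 2778.85.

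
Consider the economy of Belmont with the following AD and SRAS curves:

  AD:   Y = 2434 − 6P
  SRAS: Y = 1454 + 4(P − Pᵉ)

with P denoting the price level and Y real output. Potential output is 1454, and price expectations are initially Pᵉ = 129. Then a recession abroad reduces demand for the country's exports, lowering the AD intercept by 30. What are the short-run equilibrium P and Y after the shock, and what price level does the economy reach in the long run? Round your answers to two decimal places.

AD shifts left: new AD is Y = 2404 − 6P. With Pᵉ = 129, SRAS is Y = 938 + 4P.
Short run: 2404 − 6P = 938 + 4P gives 1466 = 10P, so P = 146.60 and Y = 2404 − 6P = 1524.40.
Y = 1524.40 is above potential 1454; expectations adjust and SRAS shifts left until Y = 1454.
Long run: on the new AD curve, 1454 = 2404 − 6P gives P = 158.33.

Short run: P = 146.60, Y = 1524.40. Long run: P = 158.33.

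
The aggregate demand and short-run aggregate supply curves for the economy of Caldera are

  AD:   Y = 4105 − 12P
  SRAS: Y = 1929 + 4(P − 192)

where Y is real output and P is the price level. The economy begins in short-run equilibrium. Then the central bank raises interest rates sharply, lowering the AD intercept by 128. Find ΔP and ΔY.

ΔP = -8, ΔY = -32

This is a negative demand shock: AD shifts left.
New AD: Y = 3977 − 12P.
SRAS can be written Y = 1161 + 4P.
Set AD = SRAS: 3977 − 12P = 1161 + 4P, so 2816 = 16P and P = 176.
Y = 3977 − 12·176 = 1865.
Initially P = 184, Y = 1897, so ΔP = -8 and ΔY = -32.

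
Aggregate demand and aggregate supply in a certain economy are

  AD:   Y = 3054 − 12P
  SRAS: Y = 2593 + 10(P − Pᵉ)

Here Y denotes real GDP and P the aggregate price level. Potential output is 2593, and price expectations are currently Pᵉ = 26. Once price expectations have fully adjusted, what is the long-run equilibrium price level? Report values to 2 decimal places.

Long-run P = 38.42

Short run: with Pᵉ = 26, SRAS is Y = 2333 + 10P. Setting AD = SRAS gives 721 = 22P, so P = 32.77 and Y = 3054 − 12P = 2660.73.
Output 2660.73 is above potential 2593, so over time expected prices rise and SRAS shifts left until Y returns to 2593.
Long run: Y = 2593 on the AD curve gives 2593 = 3054 − 12P, so P = 38.42.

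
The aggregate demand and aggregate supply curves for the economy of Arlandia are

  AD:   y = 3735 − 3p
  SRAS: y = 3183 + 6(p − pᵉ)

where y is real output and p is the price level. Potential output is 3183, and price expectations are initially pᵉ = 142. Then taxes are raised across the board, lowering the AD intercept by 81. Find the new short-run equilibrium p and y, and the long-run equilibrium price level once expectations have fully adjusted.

Short run: p = 147, y = 3213. Long run: p = 157.

AD shifts left: new AD is y = 3654 − 3p. With pᵉ = 142, SRAS is y = 2331 + 6p.
Short run: 3654 − 3p = 2331 + 6p gives 1323 = 9p, so p = 147 and y = 3654 − 3·147 = 3213.
y = 3213 is above potential 3183; expectations adjust and SRAS shifts left until y = 3183.
Long run: on the new AD curve, 3183 = 3654 − 3p gives p = 157.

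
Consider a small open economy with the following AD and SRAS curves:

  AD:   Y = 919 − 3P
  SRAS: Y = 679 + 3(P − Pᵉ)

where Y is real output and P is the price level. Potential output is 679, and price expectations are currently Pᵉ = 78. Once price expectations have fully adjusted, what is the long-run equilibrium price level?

Short run: with Pᵉ = 78, SRAS is Y = 445 + 3P. Setting AD = SRAS gives 474 = 6P, so P = 79 and Y = 919 − 3·79 = 682.
Output 682 is above potential 679, so over time expected prices rise and SRAS shifts left until Y returns to 679.
Long run: Y = 679 on the AD curve gives 679 = 919 − 3P, so P = 80.

Long-run P = 80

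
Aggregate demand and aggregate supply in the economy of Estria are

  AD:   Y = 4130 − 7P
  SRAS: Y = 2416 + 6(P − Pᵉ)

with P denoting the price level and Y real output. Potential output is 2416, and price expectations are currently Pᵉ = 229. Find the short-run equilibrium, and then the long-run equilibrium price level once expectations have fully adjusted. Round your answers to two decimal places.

Short run: with Pᵉ = 229, SRAS is Y = 1042 + 6P. Setting AD = SRAS gives 3088 = 13P, so P = 237.54 and Y = 4130 − 7P = 2467.23.
Output 2467.23 is above potential 2416, so over time expected prices rise and SRAS shifts left until Y returns to 2416.
Long run: Y = 2416 on the AD curve gives 2416 = 4130 − 7P, so P = 244.86.

Short run: P = 237.54, Y = 2467.23. Long run: P = 244.86.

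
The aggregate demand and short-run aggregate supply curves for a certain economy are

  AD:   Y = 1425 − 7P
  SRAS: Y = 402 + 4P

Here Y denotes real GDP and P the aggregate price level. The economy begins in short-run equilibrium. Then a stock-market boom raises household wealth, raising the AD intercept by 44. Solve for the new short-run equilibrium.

This is a positive demand shock: AD shifts right.
New AD: Y = 1469 − 7P.
Set AD = SRAS: 1469 − 7P = 402 + 4P, so 1067 = 11P and P = 97.
Y = 1469 − 7·97 = 790.

P = 97, Y = 790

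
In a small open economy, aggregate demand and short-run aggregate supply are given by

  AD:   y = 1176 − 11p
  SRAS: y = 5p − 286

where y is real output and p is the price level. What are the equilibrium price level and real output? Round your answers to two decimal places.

p = 91.38, y = 170.88

Set AD = SRAS: 1176 − 11p = 5p − 286, so 1462 = 16p and p = 91.38.
Substituting into AD, y = 1176 − 11p = 170.88.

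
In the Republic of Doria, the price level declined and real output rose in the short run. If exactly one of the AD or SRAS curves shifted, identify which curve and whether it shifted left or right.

P fell and Y rose. An AD shift moves P and Y in the same direction; an SRAS shift moves them in opposite directions.
Here P and Y moved in opposite directions, so the SRAS curve shifted.
Since Y rose, SRAS shifted right.

SRAS shifted right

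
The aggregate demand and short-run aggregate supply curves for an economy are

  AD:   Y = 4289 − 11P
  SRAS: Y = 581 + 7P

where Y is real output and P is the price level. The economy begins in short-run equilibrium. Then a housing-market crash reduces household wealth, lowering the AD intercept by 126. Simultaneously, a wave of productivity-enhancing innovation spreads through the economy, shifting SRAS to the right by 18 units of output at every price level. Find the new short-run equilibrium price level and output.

P = 198, Y = 1985

After both shocks: AD is Y = 4163 − 11P and SRAS is Y = 599 + 7P.
Setting them equal: 3564 = 18P, so P = 198.
Y = 4163 − 11·198 = 1985.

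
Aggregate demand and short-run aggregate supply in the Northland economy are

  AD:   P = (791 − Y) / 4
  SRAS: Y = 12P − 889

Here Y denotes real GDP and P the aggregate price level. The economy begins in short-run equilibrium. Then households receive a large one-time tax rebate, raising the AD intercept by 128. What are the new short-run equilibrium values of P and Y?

This is a positive demand shock: AD shifts right.
New AD: Y = 919 − 4P.
Set AD = SRAS: 919 − 4P = 12P − 889, so 1808 = 16P and P = 113.
Y = 919 − 4·113 = 467.

P = 113, Y = 467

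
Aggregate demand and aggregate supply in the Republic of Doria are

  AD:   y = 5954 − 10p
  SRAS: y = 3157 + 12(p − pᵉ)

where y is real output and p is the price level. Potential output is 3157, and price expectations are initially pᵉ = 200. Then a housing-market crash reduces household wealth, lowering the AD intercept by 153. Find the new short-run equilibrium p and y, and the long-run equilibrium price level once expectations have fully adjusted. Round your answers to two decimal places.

Short run: p = 229.27, y = 3508.27. Long run: p = 264.40.

AD shifts left: new AD is y = 5801 − 10p. With pᵉ = 200, SRAS is y = 757 + 12p.
Short run: 5801 − 10p = 757 + 12p gives 5044 = 22p, so p = 229.27 and y = 5801 − 10p = 3508.27.
y = 3508.27 is above potential 3157; expectations adjust and SRAS shifts left until y = 3157.
Long run: on the new AD curve, 3157 = 5801 − 10p gives p = 264.40.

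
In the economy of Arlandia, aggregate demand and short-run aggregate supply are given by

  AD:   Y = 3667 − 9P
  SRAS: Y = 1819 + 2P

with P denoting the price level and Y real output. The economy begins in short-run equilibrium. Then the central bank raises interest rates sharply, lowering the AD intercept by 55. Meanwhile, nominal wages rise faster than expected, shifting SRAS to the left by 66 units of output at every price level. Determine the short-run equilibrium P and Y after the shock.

After both shocks: AD is Y = 3612 − 9P and SRAS is Y = 1753 + 2P.
Setting them equal: 1859 = 11P, so P = 169.
Y = 3612 − 9·169 = 2091.

P = 169, Y = 2091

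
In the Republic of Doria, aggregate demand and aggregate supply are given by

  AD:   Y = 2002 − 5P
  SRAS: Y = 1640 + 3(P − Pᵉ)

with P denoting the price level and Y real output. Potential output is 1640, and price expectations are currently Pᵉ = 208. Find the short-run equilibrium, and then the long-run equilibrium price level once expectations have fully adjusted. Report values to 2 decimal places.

Short run: with Pᵉ = 208, SRAS is Y = 1016 + 3P. Setting AD = SRAS gives 986 = 8P, so P = 123.25 and Y = 2002 − 5P = 1385.75.
Output 1385.75 is below potential 1640, so over time expected prices fall and SRAS shifts right until Y returns to 1640.
Long run: Y = 1640 on the AD curve gives 1640 = 2002 − 5P, so P = 72.40.

Short run: P = 123.25, Y = 1385.75. Long run: P = 72.40.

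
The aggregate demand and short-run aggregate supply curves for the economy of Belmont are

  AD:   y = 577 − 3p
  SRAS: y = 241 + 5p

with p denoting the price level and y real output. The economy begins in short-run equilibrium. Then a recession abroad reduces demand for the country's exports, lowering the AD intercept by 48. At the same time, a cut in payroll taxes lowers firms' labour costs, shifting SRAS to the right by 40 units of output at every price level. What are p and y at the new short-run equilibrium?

p = 31, y = 436

After both shocks: AD is y = 529 − 3p and SRAS is y = 281 + 5p.
Setting them equal: 248 = 8p, so p = 31.
y = 529 − 3·31 = 436.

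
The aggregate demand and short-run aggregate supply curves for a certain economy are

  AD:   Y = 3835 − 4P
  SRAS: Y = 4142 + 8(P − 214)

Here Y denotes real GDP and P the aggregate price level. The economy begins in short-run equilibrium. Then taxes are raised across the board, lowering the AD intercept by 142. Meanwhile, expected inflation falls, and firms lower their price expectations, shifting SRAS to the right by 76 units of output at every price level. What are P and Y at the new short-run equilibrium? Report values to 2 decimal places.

P = 98.92, Y = 3297.33

After both shocks: AD is Y = 3693 − 4P and SRAS is Y = 2506 + 8P.
Setting them equal: 1187 = 12P, so P = 98.92.
Substituting into AD, Y = 3297.33.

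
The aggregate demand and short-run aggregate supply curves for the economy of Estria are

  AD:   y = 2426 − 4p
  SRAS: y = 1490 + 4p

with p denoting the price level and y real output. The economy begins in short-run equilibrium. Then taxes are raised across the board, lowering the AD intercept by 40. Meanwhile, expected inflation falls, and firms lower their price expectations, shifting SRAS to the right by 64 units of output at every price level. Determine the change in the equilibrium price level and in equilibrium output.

Δp = -13, Δy = +12

After both shocks: AD is y = 2386 − 4p and SRAS is y = 1554 + 4p.
Setting them equal: 832 = 8p, so p = 104.
y = 2386 − 4·104 = 1970.
Initially p = 117, y = 1958, so Δp = -13 and Δy = +12.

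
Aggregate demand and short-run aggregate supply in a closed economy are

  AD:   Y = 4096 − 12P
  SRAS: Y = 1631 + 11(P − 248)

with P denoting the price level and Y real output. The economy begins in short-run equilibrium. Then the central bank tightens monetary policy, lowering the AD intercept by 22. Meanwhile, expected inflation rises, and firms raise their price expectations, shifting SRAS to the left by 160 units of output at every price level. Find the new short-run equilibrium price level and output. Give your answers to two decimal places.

P = 231.78, Y = 1292.61

After both shocks: AD is Y = 4074 − 12P and SRAS is Y = 11P − 1257.
Setting them equal: 5331 = 23P, so P = 231.78.
Substituting into AD, Y = 1292.61.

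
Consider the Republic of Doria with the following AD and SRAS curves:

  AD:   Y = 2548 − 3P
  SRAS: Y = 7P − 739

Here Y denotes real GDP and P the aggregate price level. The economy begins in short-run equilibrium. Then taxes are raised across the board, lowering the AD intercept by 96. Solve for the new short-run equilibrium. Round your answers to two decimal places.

P = 319.10, Y = 1494.70

This is a negative demand shock: AD shifts left.
New AD: Y = 2452 − 3P.
Set AD = SRAS: 2452 − 3P = 7P − 739, so 3191 = 10P and P = 319.10.
Substituting into AD, Y = 1494.70.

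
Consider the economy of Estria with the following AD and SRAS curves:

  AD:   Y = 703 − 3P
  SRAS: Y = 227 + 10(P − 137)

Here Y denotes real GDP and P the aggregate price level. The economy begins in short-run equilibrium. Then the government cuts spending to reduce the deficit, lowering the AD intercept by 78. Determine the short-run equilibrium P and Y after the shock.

P = 136, Y = 217

This is a negative demand shock: AD shifts left.
New AD: Y = 625 − 3P.
SRAS can be written Y = 10P − 1143.
Set AD = SRAS: 625 − 3P = 10P − 1143, so 1768 = 13P and P = 136.
Y = 625 − 3·136 = 217.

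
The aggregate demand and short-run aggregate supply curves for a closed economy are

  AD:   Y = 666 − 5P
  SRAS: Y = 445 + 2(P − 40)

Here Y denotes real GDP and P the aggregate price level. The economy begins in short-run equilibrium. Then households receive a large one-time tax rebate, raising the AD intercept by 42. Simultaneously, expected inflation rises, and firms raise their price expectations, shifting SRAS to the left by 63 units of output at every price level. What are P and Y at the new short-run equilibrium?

After both shocks: AD is Y = 708 − 5P and SRAS is Y = 302 + 2P.
Setting them equal: 406 = 7P, so P = 58.
Y = 708 − 5·58 = 418.

P = 58, Y = 418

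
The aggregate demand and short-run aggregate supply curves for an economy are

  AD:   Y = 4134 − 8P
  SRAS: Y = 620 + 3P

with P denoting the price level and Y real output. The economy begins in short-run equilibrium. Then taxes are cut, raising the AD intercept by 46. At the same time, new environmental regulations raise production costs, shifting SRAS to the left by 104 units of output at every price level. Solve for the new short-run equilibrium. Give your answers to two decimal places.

P = 333.09, Y = 1515.27

After both shocks: AD is Y = 4180 − 8P and SRAS is Y = 516 + 3P.
Setting them equal: 3664 = 11P, so P = 333.09.
Substituting into AD, Y = 1515.27.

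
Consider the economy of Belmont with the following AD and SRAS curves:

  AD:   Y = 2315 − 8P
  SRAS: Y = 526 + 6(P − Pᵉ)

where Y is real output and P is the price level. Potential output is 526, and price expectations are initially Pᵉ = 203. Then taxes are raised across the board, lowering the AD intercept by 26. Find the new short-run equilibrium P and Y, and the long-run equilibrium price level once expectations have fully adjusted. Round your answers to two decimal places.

AD shifts left: new AD is Y = 2289 − 8P. With Pᵉ = 203, SRAS is Y = 6P − 692.
Short run: 2289 − 8P = 6P − 692 gives 2981 = 14P, so P = 212.93 and Y = 2289 − 8P = 585.57.
Y = 585.57 is above potential 526; expectations adjust and SRAS shifts left until Y = 526.
Long run: on the new AD curve, 526 = 2289 − 8P gives P = 220.38.

Short run: P = 212.93, Y = 585.57. Long run: P = 220.38.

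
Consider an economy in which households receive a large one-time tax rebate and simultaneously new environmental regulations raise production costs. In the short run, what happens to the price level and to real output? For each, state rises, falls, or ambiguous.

Price level: rises; output: ambiguous

The first event is a positive demand shock: AD shifts right, which by itself pushes P up and Y up.
The second is an adverse supply shock: SRAS shifts left, which by itself pushes P up and Y down.
Both shocks push P up, so P rises. The two shocks push Y in opposite directions, so the effect on Y is ambiguous.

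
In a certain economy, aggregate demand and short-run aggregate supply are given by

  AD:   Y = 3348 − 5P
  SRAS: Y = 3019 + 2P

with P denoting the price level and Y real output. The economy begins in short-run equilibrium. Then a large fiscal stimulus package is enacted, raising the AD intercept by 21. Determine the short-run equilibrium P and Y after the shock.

This is a positive demand shock: AD shifts right.
New AD: Y = 3369 − 5P.
Set AD = SRAS: 3369 − 5P = 3019 + 2P, so 350 = 7P and P = 50.
Y = 3369 − 5·50 = 3119.

P = 50, Y = 3119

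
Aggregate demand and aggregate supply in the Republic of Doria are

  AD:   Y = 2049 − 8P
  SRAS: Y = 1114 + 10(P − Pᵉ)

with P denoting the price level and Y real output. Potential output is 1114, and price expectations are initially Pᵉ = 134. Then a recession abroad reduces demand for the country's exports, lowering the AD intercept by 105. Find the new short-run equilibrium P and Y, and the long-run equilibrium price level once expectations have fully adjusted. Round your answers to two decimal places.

Short run: P = 120.56, Y = 979.56. Long run: P = 103.75.

AD shifts left: new AD is Y = 1944 − 8P. With Pᵉ = 134, SRAS is Y = 10P − 226.
Short run: 1944 − 8P = 10P − 226 gives 2170 = 18P, so P = 120.56 and Y = 1944 − 8P = 979.56.
Y = 979.56 is below potential 1114; expectations adjust and SRAS shifts right until Y = 1114.
Long run: on the new AD curve, 1114 = 1944 − 8P gives P = 103.75.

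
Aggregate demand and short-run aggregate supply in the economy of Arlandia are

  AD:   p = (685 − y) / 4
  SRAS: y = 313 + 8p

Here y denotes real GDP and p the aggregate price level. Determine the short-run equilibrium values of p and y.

Rearrange AD to y = 685 − 4p.
Set AD = SRAS: 685 − 4p = 313 + 8p, so 372 = 12p and p = 31.
Then y = 685 − 4·31 = 561.

p = 31, y = 561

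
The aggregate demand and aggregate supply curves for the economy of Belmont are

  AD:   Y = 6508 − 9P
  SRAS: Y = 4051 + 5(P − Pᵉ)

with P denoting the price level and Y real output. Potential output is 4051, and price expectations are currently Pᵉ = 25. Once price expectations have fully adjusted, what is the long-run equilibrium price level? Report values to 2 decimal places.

Long-run P = 273.00

Short run: with Pᵉ = 25, SRAS is Y = 3926 + 5P. Setting AD = SRAS gives 2582 = 14P, so P = 184.43 and Y = 6508 − 9P = 4848.14.
Output 4848.14 is above potential 4051, so over time expected prices rise and SRAS shifts left until Y returns to 4051.
Long run: Y = 4051 on the AD curve gives 4051 = 6508 − 9P, so P = 273.00.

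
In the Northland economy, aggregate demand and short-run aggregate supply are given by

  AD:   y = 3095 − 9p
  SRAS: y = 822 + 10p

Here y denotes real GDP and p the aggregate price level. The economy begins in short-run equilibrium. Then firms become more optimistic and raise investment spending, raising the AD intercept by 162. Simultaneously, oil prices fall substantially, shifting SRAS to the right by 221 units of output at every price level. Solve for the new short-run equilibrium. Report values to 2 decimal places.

p = 116.53, y = 2208.26

After both shocks: AD is y = 3257 − 9p and SRAS is y = 1043 + 10p.
Setting them equal: 2214 = 19p, so p = 116.53.
Substituting into AD, y = 2208.26.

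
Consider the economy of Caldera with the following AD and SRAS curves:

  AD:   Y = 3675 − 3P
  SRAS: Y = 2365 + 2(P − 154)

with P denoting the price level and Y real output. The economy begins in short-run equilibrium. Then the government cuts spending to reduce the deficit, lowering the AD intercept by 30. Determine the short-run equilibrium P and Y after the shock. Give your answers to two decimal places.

P = 317.60, Y = 2692.20

This is a negative demand shock: AD shifts left.
New AD: Y = 3645 − 3P.
SRAS can be written Y = 2057 + 2P.
Set AD = SRAS: 3645 − 3P = 2057 + 2P, so 1588 = 5P and P = 317.60.
Substituting into AD, Y = 2692.20.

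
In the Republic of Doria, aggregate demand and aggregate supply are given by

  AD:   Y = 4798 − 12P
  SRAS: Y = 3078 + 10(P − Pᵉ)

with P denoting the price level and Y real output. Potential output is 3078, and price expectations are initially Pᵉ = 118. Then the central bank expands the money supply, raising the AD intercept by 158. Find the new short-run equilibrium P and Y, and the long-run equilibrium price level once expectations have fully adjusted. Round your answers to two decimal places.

AD shifts right: new AD is Y = 4956 − 12P. With Pᵉ = 118, SRAS is Y = 1898 + 10P.
Short run: 4956 − 12P = 1898 + 10P gives 3058 = 22P, so P = 139.00 and Y = 4956 − 12P = 3288.00.
Y = 3288.00 is above potential 3078; expectations adjust and SRAS shifts left until Y = 3078.
Long run: on the new AD curve, 3078 = 4956 − 12P gives P = 156.50.

Short run: P = 139.00, Y = 3288.00. Long run: P = 156.50.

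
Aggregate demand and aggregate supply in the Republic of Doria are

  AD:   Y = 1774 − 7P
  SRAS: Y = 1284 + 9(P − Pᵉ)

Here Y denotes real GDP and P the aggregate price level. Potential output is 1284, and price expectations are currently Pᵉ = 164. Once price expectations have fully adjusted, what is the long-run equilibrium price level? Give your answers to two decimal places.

Long-run P = 70.00

Short run: with Pᵉ = 164, SRAS is Y = 9P − 192. Setting AD = SRAS gives 1966 = 16P, so P = 122.88 and Y = 1774 − 7P = 913.88.
Output 913.88 is below potential 1284, so over time expected prices fall and SRAS shifts right until Y returns to 1284.
Long run: Y = 1284 on the AD curve gives 1284 = 1774 − 7P, so P = 70.00.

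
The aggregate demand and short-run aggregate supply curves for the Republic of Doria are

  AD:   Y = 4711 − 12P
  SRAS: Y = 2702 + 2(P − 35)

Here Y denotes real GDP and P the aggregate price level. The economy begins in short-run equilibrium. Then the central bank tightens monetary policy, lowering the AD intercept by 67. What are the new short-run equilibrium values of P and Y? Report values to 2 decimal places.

P = 143.71, Y = 2919.43

This is a negative demand shock: AD shifts left.
New AD: Y = 4644 − 12P.
SRAS can be written Y = 2632 + 2P.
Set AD = SRAS: 4644 − 12P = 2632 + 2P, so 2012 = 14P and P = 143.71.
Substituting into AD, Y = 2919.43.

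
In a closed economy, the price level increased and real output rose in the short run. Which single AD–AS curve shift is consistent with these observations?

AD shifted right

P rose and Y rose. An AD shift moves P and Y in the same direction; an SRAS shift moves them in opposite directions.
Here P and Y moved in the same direction, so the AD curve shifted.
Since Y rose, AD shifted right.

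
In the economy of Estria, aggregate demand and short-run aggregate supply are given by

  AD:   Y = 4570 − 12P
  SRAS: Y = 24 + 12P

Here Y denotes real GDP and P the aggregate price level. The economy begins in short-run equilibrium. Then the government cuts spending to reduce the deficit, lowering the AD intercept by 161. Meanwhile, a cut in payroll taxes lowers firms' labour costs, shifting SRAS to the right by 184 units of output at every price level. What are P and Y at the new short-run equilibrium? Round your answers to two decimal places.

After both shocks: AD is Y = 4409 − 12P and SRAS is Y = 208 + 12P.
Setting them equal: 4201 = 24P, so P = 175.04.
Substituting into AD, Y = 2308.50.

P = 175.04, Y = 2308.50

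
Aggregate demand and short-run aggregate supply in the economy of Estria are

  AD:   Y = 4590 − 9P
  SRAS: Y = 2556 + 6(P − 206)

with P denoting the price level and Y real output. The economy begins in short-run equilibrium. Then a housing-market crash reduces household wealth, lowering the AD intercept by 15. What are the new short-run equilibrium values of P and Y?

P = 217, Y = 2622

This is a negative demand shock: AD shifts left.
New AD: Y = 4575 − 9P.
SRAS can be written Y = 1320 + 6P.
Set AD = SRAS: 4575 − 9P = 1320 + 6P, so 3255 = 15P and P = 217.
Y = 4575 − 9·217 = 2622.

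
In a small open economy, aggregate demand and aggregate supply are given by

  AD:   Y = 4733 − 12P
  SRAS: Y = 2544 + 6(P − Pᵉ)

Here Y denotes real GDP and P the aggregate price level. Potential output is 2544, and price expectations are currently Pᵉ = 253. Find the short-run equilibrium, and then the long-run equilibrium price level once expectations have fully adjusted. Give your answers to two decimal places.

Short run: P = 205.94, Y = 2261.67. Long run: P = 182.42.

Short run: with Pᵉ = 253, SRAS is Y = 1026 + 6P. Setting AD = SRAS gives 3707 = 18P, so P = 205.94 and Y = 4733 − 12P = 2261.67.
Output 2261.67 is below potential 2544, so over time expected prices fall and SRAS shifts right until Y returns to 2544.
Long run: Y = 2544 on the AD curve gives 2544 = 4733 − 12P, so P = 182.42.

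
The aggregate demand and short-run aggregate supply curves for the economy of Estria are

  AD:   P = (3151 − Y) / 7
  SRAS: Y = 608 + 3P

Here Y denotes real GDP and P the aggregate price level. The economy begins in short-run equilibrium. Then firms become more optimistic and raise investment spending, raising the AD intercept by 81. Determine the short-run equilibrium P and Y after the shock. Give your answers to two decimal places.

P = 262.40, Y = 1395.20

This is a positive demand shock: AD shifts right.
New AD: Y = 3232 − 7P.
Set AD = SRAS: 3232 − 7P = 608 + 3P, so 2624 = 10P and P = 262.40.
Substituting into AD, Y = 1395.20.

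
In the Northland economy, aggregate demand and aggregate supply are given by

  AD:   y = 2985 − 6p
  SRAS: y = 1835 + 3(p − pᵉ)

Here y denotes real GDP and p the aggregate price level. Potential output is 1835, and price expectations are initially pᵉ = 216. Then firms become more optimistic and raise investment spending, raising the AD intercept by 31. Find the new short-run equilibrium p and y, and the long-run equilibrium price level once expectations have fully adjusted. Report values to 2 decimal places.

AD shifts right: new AD is y = 3016 − 6p. With pᵉ = 216, SRAS is y = 1187 + 3p.
Short run: 3016 − 6p = 1187 + 3p gives 1829 = 9p, so p = 203.22 and y = 3016 − 6p = 1796.67.
y = 1796.67 is below potential 1835; expectations adjust and SRAS shifts right until y = 1835.
Long run: on the new AD curve, 1835 = 3016 − 6p gives p = 196.83.

Short run: p = 203.22, y = 1796.67. Long run: p = 196.83.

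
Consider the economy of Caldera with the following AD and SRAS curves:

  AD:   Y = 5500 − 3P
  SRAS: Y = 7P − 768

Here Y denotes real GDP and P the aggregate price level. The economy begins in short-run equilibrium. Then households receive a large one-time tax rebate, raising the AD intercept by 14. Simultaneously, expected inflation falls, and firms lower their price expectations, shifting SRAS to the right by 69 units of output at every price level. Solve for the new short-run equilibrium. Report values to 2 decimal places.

After both shocks: AD is Y = 5514 − 3P and SRAS is Y = 7P − 699.
Setting them equal: 6213 = 10P, so P = 621.30.
Substituting into AD, Y = 3650.10.

P = 621.30, Y = 3650.10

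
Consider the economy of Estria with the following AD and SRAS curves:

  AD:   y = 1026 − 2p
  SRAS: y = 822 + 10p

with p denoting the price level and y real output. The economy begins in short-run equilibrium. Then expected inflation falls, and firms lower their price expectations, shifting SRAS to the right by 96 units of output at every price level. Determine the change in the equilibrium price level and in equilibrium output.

This is a positive supply shock: SRAS shifts right.
New SRAS: y = 918 + 10p.
Set AD = SRAS: 1026 − 2p = 918 + 10p, so 108 = 12p and p = 9.
y = 1026 − 2·9 = 1008.
Initially p = 17, y = 992, so Δp = -8 and Δy = +16.

Δp = -8, Δy = +16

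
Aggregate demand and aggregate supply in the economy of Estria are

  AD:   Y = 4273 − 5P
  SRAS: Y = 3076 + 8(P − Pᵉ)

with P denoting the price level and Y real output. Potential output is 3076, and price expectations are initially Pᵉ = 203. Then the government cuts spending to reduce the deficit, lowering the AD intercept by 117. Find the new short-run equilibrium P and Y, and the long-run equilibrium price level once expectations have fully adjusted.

AD shifts left: new AD is Y = 4156 − 5P. With Pᵉ = 203, SRAS is Y = 1452 + 8P.
Short run: 4156 − 5P = 1452 + 8P gives 2704 = 13P, so P = 208 and Y = 4156 − 5·208 = 3116.
Y = 3116 is above potential 3076; expectations adjust and SRAS shifts left until Y = 3076.
Long run: on the new AD curve, 3076 = 4156 − 5P gives P = 216.

Short run: P = 208, Y = 3116. Long run: P = 216.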